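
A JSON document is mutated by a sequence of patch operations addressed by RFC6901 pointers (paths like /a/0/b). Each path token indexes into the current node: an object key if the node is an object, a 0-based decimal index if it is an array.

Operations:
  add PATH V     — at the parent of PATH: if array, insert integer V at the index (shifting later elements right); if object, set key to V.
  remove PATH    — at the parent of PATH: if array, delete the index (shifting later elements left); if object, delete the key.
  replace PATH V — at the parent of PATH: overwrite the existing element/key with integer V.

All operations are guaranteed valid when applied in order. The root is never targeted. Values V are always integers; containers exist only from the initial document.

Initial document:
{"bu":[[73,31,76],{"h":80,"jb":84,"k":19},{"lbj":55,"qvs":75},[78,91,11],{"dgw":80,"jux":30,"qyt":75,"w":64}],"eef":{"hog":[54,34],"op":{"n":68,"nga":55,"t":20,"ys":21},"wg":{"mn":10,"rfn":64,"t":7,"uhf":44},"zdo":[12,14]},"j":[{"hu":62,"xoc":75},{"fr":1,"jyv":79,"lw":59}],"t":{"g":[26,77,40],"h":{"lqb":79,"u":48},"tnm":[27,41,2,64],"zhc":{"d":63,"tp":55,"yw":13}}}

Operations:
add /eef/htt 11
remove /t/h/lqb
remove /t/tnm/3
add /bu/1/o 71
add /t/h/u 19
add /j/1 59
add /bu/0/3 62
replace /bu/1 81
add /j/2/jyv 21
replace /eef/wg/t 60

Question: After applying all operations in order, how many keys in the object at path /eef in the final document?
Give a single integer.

After op 1 (add /eef/htt 11): {"bu":[[73,31,76],{"h":80,"jb":84,"k":19},{"lbj":55,"qvs":75},[78,91,11],{"dgw":80,"jux":30,"qyt":75,"w":64}],"eef":{"hog":[54,34],"htt":11,"op":{"n":68,"nga":55,"t":20,"ys":21},"wg":{"mn":10,"rfn":64,"t":7,"uhf":44},"zdo":[12,14]},"j":[{"hu":62,"xoc":75},{"fr":1,"jyv":79,"lw":59}],"t":{"g":[26,77,40],"h":{"lqb":79,"u":48},"tnm":[27,41,2,64],"zhc":{"d":63,"tp":55,"yw":13}}}
After op 2 (remove /t/h/lqb): {"bu":[[73,31,76],{"h":80,"jb":84,"k":19},{"lbj":55,"qvs":75},[78,91,11],{"dgw":80,"jux":30,"qyt":75,"w":64}],"eef":{"hog":[54,34],"htt":11,"op":{"n":68,"nga":55,"t":20,"ys":21},"wg":{"mn":10,"rfn":64,"t":7,"uhf":44},"zdo":[12,14]},"j":[{"hu":62,"xoc":75},{"fr":1,"jyv":79,"lw":59}],"t":{"g":[26,77,40],"h":{"u":48},"tnm":[27,41,2,64],"zhc":{"d":63,"tp":55,"yw":13}}}
After op 3 (remove /t/tnm/3): {"bu":[[73,31,76],{"h":80,"jb":84,"k":19},{"lbj":55,"qvs":75},[78,91,11],{"dgw":80,"jux":30,"qyt":75,"w":64}],"eef":{"hog":[54,34],"htt":11,"op":{"n":68,"nga":55,"t":20,"ys":21},"wg":{"mn":10,"rfn":64,"t":7,"uhf":44},"zdo":[12,14]},"j":[{"hu":62,"xoc":75},{"fr":1,"jyv":79,"lw":59}],"t":{"g":[26,77,40],"h":{"u":48},"tnm":[27,41,2],"zhc":{"d":63,"tp":55,"yw":13}}}
After op 4 (add /bu/1/o 71): {"bu":[[73,31,76],{"h":80,"jb":84,"k":19,"o":71},{"lbj":55,"qvs":75},[78,91,11],{"dgw":80,"jux":30,"qyt":75,"w":64}],"eef":{"hog":[54,34],"htt":11,"op":{"n":68,"nga":55,"t":20,"ys":21},"wg":{"mn":10,"rfn":64,"t":7,"uhf":44},"zdo":[12,14]},"j":[{"hu":62,"xoc":75},{"fr":1,"jyv":79,"lw":59}],"t":{"g":[26,77,40],"h":{"u":48},"tnm":[27,41,2],"zhc":{"d":63,"tp":55,"yw":13}}}
After op 5 (add /t/h/u 19): {"bu":[[73,31,76],{"h":80,"jb":84,"k":19,"o":71},{"lbj":55,"qvs":75},[78,91,11],{"dgw":80,"jux":30,"qyt":75,"w":64}],"eef":{"hog":[54,34],"htt":11,"op":{"n":68,"nga":55,"t":20,"ys":21},"wg":{"mn":10,"rfn":64,"t":7,"uhf":44},"zdo":[12,14]},"j":[{"hu":62,"xoc":75},{"fr":1,"jyv":79,"lw":59}],"t":{"g":[26,77,40],"h":{"u":19},"tnm":[27,41,2],"zhc":{"d":63,"tp":55,"yw":13}}}
After op 6 (add /j/1 59): {"bu":[[73,31,76],{"h":80,"jb":84,"k":19,"o":71},{"lbj":55,"qvs":75},[78,91,11],{"dgw":80,"jux":30,"qyt":75,"w":64}],"eef":{"hog":[54,34],"htt":11,"op":{"n":68,"nga":55,"t":20,"ys":21},"wg":{"mn":10,"rfn":64,"t":7,"uhf":44},"zdo":[12,14]},"j":[{"hu":62,"xoc":75},59,{"fr":1,"jyv":79,"lw":59}],"t":{"g":[26,77,40],"h":{"u":19},"tnm":[27,41,2],"zhc":{"d":63,"tp":55,"yw":13}}}
After op 7 (add /bu/0/3 62): {"bu":[[73,31,76,62],{"h":80,"jb":84,"k":19,"o":71},{"lbj":55,"qvs":75},[78,91,11],{"dgw":80,"jux":30,"qyt":75,"w":64}],"eef":{"hog":[54,34],"htt":11,"op":{"n":68,"nga":55,"t":20,"ys":21},"wg":{"mn":10,"rfn":64,"t":7,"uhf":44},"zdo":[12,14]},"j":[{"hu":62,"xoc":75},59,{"fr":1,"jyv":79,"lw":59}],"t":{"g":[26,77,40],"h":{"u":19},"tnm":[27,41,2],"zhc":{"d":63,"tp":55,"yw":13}}}
After op 8 (replace /bu/1 81): {"bu":[[73,31,76,62],81,{"lbj":55,"qvs":75},[78,91,11],{"dgw":80,"jux":30,"qyt":75,"w":64}],"eef":{"hog":[54,34],"htt":11,"op":{"n":68,"nga":55,"t":20,"ys":21},"wg":{"mn":10,"rfn":64,"t":7,"uhf":44},"zdo":[12,14]},"j":[{"hu":62,"xoc":75},59,{"fr":1,"jyv":79,"lw":59}],"t":{"g":[26,77,40],"h":{"u":19},"tnm":[27,41,2],"zhc":{"d":63,"tp":55,"yw":13}}}
After op 9 (add /j/2/jyv 21): {"bu":[[73,31,76,62],81,{"lbj":55,"qvs":75},[78,91,11],{"dgw":80,"jux":30,"qyt":75,"w":64}],"eef":{"hog":[54,34],"htt":11,"op":{"n":68,"nga":55,"t":20,"ys":21},"wg":{"mn":10,"rfn":64,"t":7,"uhf":44},"zdo":[12,14]},"j":[{"hu":62,"xoc":75},59,{"fr":1,"jyv":21,"lw":59}],"t":{"g":[26,77,40],"h":{"u":19},"tnm":[27,41,2],"zhc":{"d":63,"tp":55,"yw":13}}}
After op 10 (replace /eef/wg/t 60): {"bu":[[73,31,76,62],81,{"lbj":55,"qvs":75},[78,91,11],{"dgw":80,"jux":30,"qyt":75,"w":64}],"eef":{"hog":[54,34],"htt":11,"op":{"n":68,"nga":55,"t":20,"ys":21},"wg":{"mn":10,"rfn":64,"t":60,"uhf":44},"zdo":[12,14]},"j":[{"hu":62,"xoc":75},59,{"fr":1,"jyv":21,"lw":59}],"t":{"g":[26,77,40],"h":{"u":19},"tnm":[27,41,2],"zhc":{"d":63,"tp":55,"yw":13}}}
Size at path /eef: 5

Answer: 5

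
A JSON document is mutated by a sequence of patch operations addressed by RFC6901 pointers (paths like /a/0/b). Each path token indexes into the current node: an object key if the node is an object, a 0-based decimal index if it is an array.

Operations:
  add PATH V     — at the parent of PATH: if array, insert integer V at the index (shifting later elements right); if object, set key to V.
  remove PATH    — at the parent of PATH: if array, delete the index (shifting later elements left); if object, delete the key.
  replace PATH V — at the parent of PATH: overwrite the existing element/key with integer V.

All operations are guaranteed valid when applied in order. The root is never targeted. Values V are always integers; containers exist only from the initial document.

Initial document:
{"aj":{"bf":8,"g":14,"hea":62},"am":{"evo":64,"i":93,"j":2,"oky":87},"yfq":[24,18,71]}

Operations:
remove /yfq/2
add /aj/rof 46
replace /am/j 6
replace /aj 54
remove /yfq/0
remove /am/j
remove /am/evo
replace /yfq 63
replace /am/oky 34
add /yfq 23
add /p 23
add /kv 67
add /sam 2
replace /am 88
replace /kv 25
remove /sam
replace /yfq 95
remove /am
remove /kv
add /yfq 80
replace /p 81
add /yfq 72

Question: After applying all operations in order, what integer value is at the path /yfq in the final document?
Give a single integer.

Answer: 72

Derivation:
After op 1 (remove /yfq/2): {"aj":{"bf":8,"g":14,"hea":62},"am":{"evo":64,"i":93,"j":2,"oky":87},"yfq":[24,18]}
After op 2 (add /aj/rof 46): {"aj":{"bf":8,"g":14,"hea":62,"rof":46},"am":{"evo":64,"i":93,"j":2,"oky":87},"yfq":[24,18]}
After op 3 (replace /am/j 6): {"aj":{"bf":8,"g":14,"hea":62,"rof":46},"am":{"evo":64,"i":93,"j":6,"oky":87},"yfq":[24,18]}
After op 4 (replace /aj 54): {"aj":54,"am":{"evo":64,"i":93,"j":6,"oky":87},"yfq":[24,18]}
After op 5 (remove /yfq/0): {"aj":54,"am":{"evo":64,"i":93,"j":6,"oky":87},"yfq":[18]}
After op 6 (remove /am/j): {"aj":54,"am":{"evo":64,"i":93,"oky":87},"yfq":[18]}
After op 7 (remove /am/evo): {"aj":54,"am":{"i":93,"oky":87},"yfq":[18]}
After op 8 (replace /yfq 63): {"aj":54,"am":{"i":93,"oky":87},"yfq":63}
After op 9 (replace /am/oky 34): {"aj":54,"am":{"i":93,"oky":34},"yfq":63}
After op 10 (add /yfq 23): {"aj":54,"am":{"i":93,"oky":34},"yfq":23}
After op 11 (add /p 23): {"aj":54,"am":{"i":93,"oky":34},"p":23,"yfq":23}
After op 12 (add /kv 67): {"aj":54,"am":{"i":93,"oky":34},"kv":67,"p":23,"yfq":23}
After op 13 (add /sam 2): {"aj":54,"am":{"i":93,"oky":34},"kv":67,"p":23,"sam":2,"yfq":23}
After op 14 (replace /am 88): {"aj":54,"am":88,"kv":67,"p":23,"sam":2,"yfq":23}
After op 15 (replace /kv 25): {"aj":54,"am":88,"kv":25,"p":23,"sam":2,"yfq":23}
After op 16 (remove /sam): {"aj":54,"am":88,"kv":25,"p":23,"yfq":23}
After op 17 (replace /yfq 95): {"aj":54,"am":88,"kv":25,"p":23,"yfq":95}
After op 18 (remove /am): {"aj":54,"kv":25,"p":23,"yfq":95}
After op 19 (remove /kv): {"aj":54,"p":23,"yfq":95}
After op 20 (add /yfq 80): {"aj":54,"p":23,"yfq":80}
After op 21 (replace /p 81): {"aj":54,"p":81,"yfq":80}
After op 22 (add /yfq 72): {"aj":54,"p":81,"yfq":72}
Value at /yfq: 72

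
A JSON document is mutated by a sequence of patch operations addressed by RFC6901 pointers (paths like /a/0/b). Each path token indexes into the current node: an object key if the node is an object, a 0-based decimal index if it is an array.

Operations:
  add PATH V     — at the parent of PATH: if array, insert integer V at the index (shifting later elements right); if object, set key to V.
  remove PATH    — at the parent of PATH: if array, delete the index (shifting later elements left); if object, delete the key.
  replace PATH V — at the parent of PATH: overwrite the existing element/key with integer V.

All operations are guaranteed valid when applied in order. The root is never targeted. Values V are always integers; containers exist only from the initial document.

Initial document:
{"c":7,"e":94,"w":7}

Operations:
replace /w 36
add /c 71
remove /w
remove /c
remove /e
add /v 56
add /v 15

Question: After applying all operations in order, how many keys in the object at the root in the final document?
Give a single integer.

Answer: 1

Derivation:
After op 1 (replace /w 36): {"c":7,"e":94,"w":36}
After op 2 (add /c 71): {"c":71,"e":94,"w":36}
After op 3 (remove /w): {"c":71,"e":94}
After op 4 (remove /c): {"e":94}
After op 5 (remove /e): {}
After op 6 (add /v 56): {"v":56}
After op 7 (add /v 15): {"v":15}
Size at the root: 1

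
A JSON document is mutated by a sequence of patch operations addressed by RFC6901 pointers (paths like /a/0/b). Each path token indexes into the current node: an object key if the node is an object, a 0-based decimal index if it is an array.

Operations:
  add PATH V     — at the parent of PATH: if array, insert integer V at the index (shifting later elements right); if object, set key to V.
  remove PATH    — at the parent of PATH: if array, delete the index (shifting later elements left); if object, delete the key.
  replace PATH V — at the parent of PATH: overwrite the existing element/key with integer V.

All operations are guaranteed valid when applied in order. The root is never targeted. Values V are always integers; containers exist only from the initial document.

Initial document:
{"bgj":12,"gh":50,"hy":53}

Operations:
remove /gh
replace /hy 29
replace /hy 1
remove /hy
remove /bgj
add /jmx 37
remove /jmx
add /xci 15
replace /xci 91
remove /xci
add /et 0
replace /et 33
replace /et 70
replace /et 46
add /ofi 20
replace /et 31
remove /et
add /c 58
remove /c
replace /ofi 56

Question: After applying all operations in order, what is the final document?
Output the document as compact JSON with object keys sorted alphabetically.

After op 1 (remove /gh): {"bgj":12,"hy":53}
After op 2 (replace /hy 29): {"bgj":12,"hy":29}
After op 3 (replace /hy 1): {"bgj":12,"hy":1}
After op 4 (remove /hy): {"bgj":12}
After op 5 (remove /bgj): {}
After op 6 (add /jmx 37): {"jmx":37}
After op 7 (remove /jmx): {}
After op 8 (add /xci 15): {"xci":15}
After op 9 (replace /xci 91): {"xci":91}
After op 10 (remove /xci): {}
After op 11 (add /et 0): {"et":0}
After op 12 (replace /et 33): {"et":33}
After op 13 (replace /et 70): {"et":70}
After op 14 (replace /et 46): {"et":46}
After op 15 (add /ofi 20): {"et":46,"ofi":20}
After op 16 (replace /et 31): {"et":31,"ofi":20}
After op 17 (remove /et): {"ofi":20}
After op 18 (add /c 58): {"c":58,"ofi":20}
After op 19 (remove /c): {"ofi":20}
After op 20 (replace /ofi 56): {"ofi":56}

Answer: {"ofi":56}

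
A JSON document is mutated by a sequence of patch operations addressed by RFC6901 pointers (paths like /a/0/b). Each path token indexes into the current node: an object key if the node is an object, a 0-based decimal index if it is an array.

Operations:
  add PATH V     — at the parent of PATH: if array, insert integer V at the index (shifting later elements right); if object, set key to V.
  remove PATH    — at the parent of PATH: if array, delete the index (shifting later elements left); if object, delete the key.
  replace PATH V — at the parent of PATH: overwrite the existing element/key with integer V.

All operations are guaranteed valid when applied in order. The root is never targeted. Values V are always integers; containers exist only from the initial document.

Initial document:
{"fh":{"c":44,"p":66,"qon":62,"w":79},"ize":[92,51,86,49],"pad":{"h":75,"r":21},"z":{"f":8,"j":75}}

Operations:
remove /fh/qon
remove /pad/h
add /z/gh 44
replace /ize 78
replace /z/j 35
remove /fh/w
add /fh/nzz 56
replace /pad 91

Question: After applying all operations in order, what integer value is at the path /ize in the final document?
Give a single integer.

Answer: 78

Derivation:
After op 1 (remove /fh/qon): {"fh":{"c":44,"p":66,"w":79},"ize":[92,51,86,49],"pad":{"h":75,"r":21},"z":{"f":8,"j":75}}
After op 2 (remove /pad/h): {"fh":{"c":44,"p":66,"w":79},"ize":[92,51,86,49],"pad":{"r":21},"z":{"f":8,"j":75}}
After op 3 (add /z/gh 44): {"fh":{"c":44,"p":66,"w":79},"ize":[92,51,86,49],"pad":{"r":21},"z":{"f":8,"gh":44,"j":75}}
After op 4 (replace /ize 78): {"fh":{"c":44,"p":66,"w":79},"ize":78,"pad":{"r":21},"z":{"f":8,"gh":44,"j":75}}
After op 5 (replace /z/j 35): {"fh":{"c":44,"p":66,"w":79},"ize":78,"pad":{"r":21},"z":{"f":8,"gh":44,"j":35}}
After op 6 (remove /fh/w): {"fh":{"c":44,"p":66},"ize":78,"pad":{"r":21},"z":{"f":8,"gh":44,"j":35}}
After op 7 (add /fh/nzz 56): {"fh":{"c":44,"nzz":56,"p":66},"ize":78,"pad":{"r":21},"z":{"f":8,"gh":44,"j":35}}
After op 8 (replace /pad 91): {"fh":{"c":44,"nzz":56,"p":66},"ize":78,"pad":91,"z":{"f":8,"gh":44,"j":35}}
Value at /ize: 78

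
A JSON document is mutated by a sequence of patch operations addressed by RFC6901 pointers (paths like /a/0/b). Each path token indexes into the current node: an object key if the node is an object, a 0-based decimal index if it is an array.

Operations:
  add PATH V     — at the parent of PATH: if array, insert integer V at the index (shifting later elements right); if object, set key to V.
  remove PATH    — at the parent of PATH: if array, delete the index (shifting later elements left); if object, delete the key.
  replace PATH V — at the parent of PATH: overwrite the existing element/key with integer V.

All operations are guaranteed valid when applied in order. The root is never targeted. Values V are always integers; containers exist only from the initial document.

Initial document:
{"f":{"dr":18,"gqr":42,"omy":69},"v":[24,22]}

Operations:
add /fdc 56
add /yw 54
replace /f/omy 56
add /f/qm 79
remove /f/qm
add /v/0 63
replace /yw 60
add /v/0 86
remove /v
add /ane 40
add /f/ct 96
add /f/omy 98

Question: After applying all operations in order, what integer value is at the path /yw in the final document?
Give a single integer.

After op 1 (add /fdc 56): {"f":{"dr":18,"gqr":42,"omy":69},"fdc":56,"v":[24,22]}
After op 2 (add /yw 54): {"f":{"dr":18,"gqr":42,"omy":69},"fdc":56,"v":[24,22],"yw":54}
After op 3 (replace /f/omy 56): {"f":{"dr":18,"gqr":42,"omy":56},"fdc":56,"v":[24,22],"yw":54}
After op 4 (add /f/qm 79): {"f":{"dr":18,"gqr":42,"omy":56,"qm":79},"fdc":56,"v":[24,22],"yw":54}
After op 5 (remove /f/qm): {"f":{"dr":18,"gqr":42,"omy":56},"fdc":56,"v":[24,22],"yw":54}
After op 6 (add /v/0 63): {"f":{"dr":18,"gqr":42,"omy":56},"fdc":56,"v":[63,24,22],"yw":54}
After op 7 (replace /yw 60): {"f":{"dr":18,"gqr":42,"omy":56},"fdc":56,"v":[63,24,22],"yw":60}
After op 8 (add /v/0 86): {"f":{"dr":18,"gqr":42,"omy":56},"fdc":56,"v":[86,63,24,22],"yw":60}
After op 9 (remove /v): {"f":{"dr":18,"gqr":42,"omy":56},"fdc":56,"yw":60}
After op 10 (add /ane 40): {"ane":40,"f":{"dr":18,"gqr":42,"omy":56},"fdc":56,"yw":60}
After op 11 (add /f/ct 96): {"ane":40,"f":{"ct":96,"dr":18,"gqr":42,"omy":56},"fdc":56,"yw":60}
After op 12 (add /f/omy 98): {"ane":40,"f":{"ct":96,"dr":18,"gqr":42,"omy":98},"fdc":56,"yw":60}
Value at /yw: 60

Answer: 60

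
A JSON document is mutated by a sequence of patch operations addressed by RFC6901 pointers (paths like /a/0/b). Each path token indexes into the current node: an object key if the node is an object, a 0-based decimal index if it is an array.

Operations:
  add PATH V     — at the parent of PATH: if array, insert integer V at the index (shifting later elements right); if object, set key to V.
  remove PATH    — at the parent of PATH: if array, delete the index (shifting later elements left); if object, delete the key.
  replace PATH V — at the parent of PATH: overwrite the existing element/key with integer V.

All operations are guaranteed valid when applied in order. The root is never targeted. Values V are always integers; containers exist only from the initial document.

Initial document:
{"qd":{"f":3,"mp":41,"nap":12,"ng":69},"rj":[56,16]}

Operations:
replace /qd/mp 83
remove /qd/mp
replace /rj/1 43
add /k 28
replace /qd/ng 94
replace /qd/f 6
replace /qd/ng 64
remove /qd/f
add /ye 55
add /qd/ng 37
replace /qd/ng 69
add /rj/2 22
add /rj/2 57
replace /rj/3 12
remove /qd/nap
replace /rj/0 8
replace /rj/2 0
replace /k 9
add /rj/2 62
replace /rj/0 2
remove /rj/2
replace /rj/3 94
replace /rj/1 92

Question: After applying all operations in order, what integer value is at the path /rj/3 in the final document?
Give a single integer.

Answer: 94

Derivation:
After op 1 (replace /qd/mp 83): {"qd":{"f":3,"mp":83,"nap":12,"ng":69},"rj":[56,16]}
After op 2 (remove /qd/mp): {"qd":{"f":3,"nap":12,"ng":69},"rj":[56,16]}
After op 3 (replace /rj/1 43): {"qd":{"f":3,"nap":12,"ng":69},"rj":[56,43]}
After op 4 (add /k 28): {"k":28,"qd":{"f":3,"nap":12,"ng":69},"rj":[56,43]}
After op 5 (replace /qd/ng 94): {"k":28,"qd":{"f":3,"nap":12,"ng":94},"rj":[56,43]}
After op 6 (replace /qd/f 6): {"k":28,"qd":{"f":6,"nap":12,"ng":94},"rj":[56,43]}
After op 7 (replace /qd/ng 64): {"k":28,"qd":{"f":6,"nap":12,"ng":64},"rj":[56,43]}
After op 8 (remove /qd/f): {"k":28,"qd":{"nap":12,"ng":64},"rj":[56,43]}
After op 9 (add /ye 55): {"k":28,"qd":{"nap":12,"ng":64},"rj":[56,43],"ye":55}
After op 10 (add /qd/ng 37): {"k":28,"qd":{"nap":12,"ng":37},"rj":[56,43],"ye":55}
After op 11 (replace /qd/ng 69): {"k":28,"qd":{"nap":12,"ng":69},"rj":[56,43],"ye":55}
After op 12 (add /rj/2 22): {"k":28,"qd":{"nap":12,"ng":69},"rj":[56,43,22],"ye":55}
After op 13 (add /rj/2 57): {"k":28,"qd":{"nap":12,"ng":69},"rj":[56,43,57,22],"ye":55}
After op 14 (replace /rj/3 12): {"k":28,"qd":{"nap":12,"ng":69},"rj":[56,43,57,12],"ye":55}
After op 15 (remove /qd/nap): {"k":28,"qd":{"ng":69},"rj":[56,43,57,12],"ye":55}
After op 16 (replace /rj/0 8): {"k":28,"qd":{"ng":69},"rj":[8,43,57,12],"ye":55}
After op 17 (replace /rj/2 0): {"k":28,"qd":{"ng":69},"rj":[8,43,0,12],"ye":55}
After op 18 (replace /k 9): {"k":9,"qd":{"ng":69},"rj":[8,43,0,12],"ye":55}
After op 19 (add /rj/2 62): {"k":9,"qd":{"ng":69},"rj":[8,43,62,0,12],"ye":55}
After op 20 (replace /rj/0 2): {"k":9,"qd":{"ng":69},"rj":[2,43,62,0,12],"ye":55}
After op 21 (remove /rj/2): {"k":9,"qd":{"ng":69},"rj":[2,43,0,12],"ye":55}
After op 22 (replace /rj/3 94): {"k":9,"qd":{"ng":69},"rj":[2,43,0,94],"ye":55}
After op 23 (replace /rj/1 92): {"k":9,"qd":{"ng":69},"rj":[2,92,0,94],"ye":55}
Value at /rj/3: 94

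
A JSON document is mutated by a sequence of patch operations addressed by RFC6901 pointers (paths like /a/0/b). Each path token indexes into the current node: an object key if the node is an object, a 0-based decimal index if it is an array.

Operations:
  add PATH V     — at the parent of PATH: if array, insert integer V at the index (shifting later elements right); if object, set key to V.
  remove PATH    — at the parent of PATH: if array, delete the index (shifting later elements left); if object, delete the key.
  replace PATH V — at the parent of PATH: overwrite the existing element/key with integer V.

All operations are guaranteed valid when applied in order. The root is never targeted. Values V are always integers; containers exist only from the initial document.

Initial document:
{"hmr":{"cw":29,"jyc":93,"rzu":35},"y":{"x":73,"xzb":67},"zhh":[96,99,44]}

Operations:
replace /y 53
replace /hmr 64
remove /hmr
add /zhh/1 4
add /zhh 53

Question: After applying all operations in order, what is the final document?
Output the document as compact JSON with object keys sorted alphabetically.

After op 1 (replace /y 53): {"hmr":{"cw":29,"jyc":93,"rzu":35},"y":53,"zhh":[96,99,44]}
After op 2 (replace /hmr 64): {"hmr":64,"y":53,"zhh":[96,99,44]}
After op 3 (remove /hmr): {"y":53,"zhh":[96,99,44]}
After op 4 (add /zhh/1 4): {"y":53,"zhh":[96,4,99,44]}
After op 5 (add /zhh 53): {"y":53,"zhh":53}

Answer: {"y":53,"zhh":53}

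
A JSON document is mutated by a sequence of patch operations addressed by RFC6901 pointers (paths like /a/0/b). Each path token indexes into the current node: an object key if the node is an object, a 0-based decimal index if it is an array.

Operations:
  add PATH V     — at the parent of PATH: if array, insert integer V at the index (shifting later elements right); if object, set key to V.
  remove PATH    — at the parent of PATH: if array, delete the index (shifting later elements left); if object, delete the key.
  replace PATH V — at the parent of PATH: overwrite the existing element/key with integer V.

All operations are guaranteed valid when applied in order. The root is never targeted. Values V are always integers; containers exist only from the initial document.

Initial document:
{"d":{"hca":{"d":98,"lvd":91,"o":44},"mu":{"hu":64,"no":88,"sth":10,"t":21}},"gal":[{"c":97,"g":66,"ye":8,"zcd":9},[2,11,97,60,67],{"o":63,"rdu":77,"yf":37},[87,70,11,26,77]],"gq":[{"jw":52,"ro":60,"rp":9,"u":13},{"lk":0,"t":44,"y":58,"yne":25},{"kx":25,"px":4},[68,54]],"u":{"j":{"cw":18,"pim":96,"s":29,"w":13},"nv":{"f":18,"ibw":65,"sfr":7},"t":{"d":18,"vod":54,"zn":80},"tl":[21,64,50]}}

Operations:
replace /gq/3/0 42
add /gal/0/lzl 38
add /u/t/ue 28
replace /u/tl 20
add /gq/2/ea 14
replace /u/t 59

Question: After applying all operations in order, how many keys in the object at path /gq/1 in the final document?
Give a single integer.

Answer: 4

Derivation:
After op 1 (replace /gq/3/0 42): {"d":{"hca":{"d":98,"lvd":91,"o":44},"mu":{"hu":64,"no":88,"sth":10,"t":21}},"gal":[{"c":97,"g":66,"ye":8,"zcd":9},[2,11,97,60,67],{"o":63,"rdu":77,"yf":37},[87,70,11,26,77]],"gq":[{"jw":52,"ro":60,"rp":9,"u":13},{"lk":0,"t":44,"y":58,"yne":25},{"kx":25,"px":4},[42,54]],"u":{"j":{"cw":18,"pim":96,"s":29,"w":13},"nv":{"f":18,"ibw":65,"sfr":7},"t":{"d":18,"vod":54,"zn":80},"tl":[21,64,50]}}
After op 2 (add /gal/0/lzl 38): {"d":{"hca":{"d":98,"lvd":91,"o":44},"mu":{"hu":64,"no":88,"sth":10,"t":21}},"gal":[{"c":97,"g":66,"lzl":38,"ye":8,"zcd":9},[2,11,97,60,67],{"o":63,"rdu":77,"yf":37},[87,70,11,26,77]],"gq":[{"jw":52,"ro":60,"rp":9,"u":13},{"lk":0,"t":44,"y":58,"yne":25},{"kx":25,"px":4},[42,54]],"u":{"j":{"cw":18,"pim":96,"s":29,"w":13},"nv":{"f":18,"ibw":65,"sfr":7},"t":{"d":18,"vod":54,"zn":80},"tl":[21,64,50]}}
After op 3 (add /u/t/ue 28): {"d":{"hca":{"d":98,"lvd":91,"o":44},"mu":{"hu":64,"no":88,"sth":10,"t":21}},"gal":[{"c":97,"g":66,"lzl":38,"ye":8,"zcd":9},[2,11,97,60,67],{"o":63,"rdu":77,"yf":37},[87,70,11,26,77]],"gq":[{"jw":52,"ro":60,"rp":9,"u":13},{"lk":0,"t":44,"y":58,"yne":25},{"kx":25,"px":4},[42,54]],"u":{"j":{"cw":18,"pim":96,"s":29,"w":13},"nv":{"f":18,"ibw":65,"sfr":7},"t":{"d":18,"ue":28,"vod":54,"zn":80},"tl":[21,64,50]}}
After op 4 (replace /u/tl 20): {"d":{"hca":{"d":98,"lvd":91,"o":44},"mu":{"hu":64,"no":88,"sth":10,"t":21}},"gal":[{"c":97,"g":66,"lzl":38,"ye":8,"zcd":9},[2,11,97,60,67],{"o":63,"rdu":77,"yf":37},[87,70,11,26,77]],"gq":[{"jw":52,"ro":60,"rp":9,"u":13},{"lk":0,"t":44,"y":58,"yne":25},{"kx":25,"px":4},[42,54]],"u":{"j":{"cw":18,"pim":96,"s":29,"w":13},"nv":{"f":18,"ibw":65,"sfr":7},"t":{"d":18,"ue":28,"vod":54,"zn":80},"tl":20}}
After op 5 (add /gq/2/ea 14): {"d":{"hca":{"d":98,"lvd":91,"o":44},"mu":{"hu":64,"no":88,"sth":10,"t":21}},"gal":[{"c":97,"g":66,"lzl":38,"ye":8,"zcd":9},[2,11,97,60,67],{"o":63,"rdu":77,"yf":37},[87,70,11,26,77]],"gq":[{"jw":52,"ro":60,"rp":9,"u":13},{"lk":0,"t":44,"y":58,"yne":25},{"ea":14,"kx":25,"px":4},[42,54]],"u":{"j":{"cw":18,"pim":96,"s":29,"w":13},"nv":{"f":18,"ibw":65,"sfr":7},"t":{"d":18,"ue":28,"vod":54,"zn":80},"tl":20}}
After op 6 (replace /u/t 59): {"d":{"hca":{"d":98,"lvd":91,"o":44},"mu":{"hu":64,"no":88,"sth":10,"t":21}},"gal":[{"c":97,"g":66,"lzl":38,"ye":8,"zcd":9},[2,11,97,60,67],{"o":63,"rdu":77,"yf":37},[87,70,11,26,77]],"gq":[{"jw":52,"ro":60,"rp":9,"u":13},{"lk":0,"t":44,"y":58,"yne":25},{"ea":14,"kx":25,"px":4},[42,54]],"u":{"j":{"cw":18,"pim":96,"s":29,"w":13},"nv":{"f":18,"ibw":65,"sfr":7},"t":59,"tl":20}}
Size at path /gq/1: 4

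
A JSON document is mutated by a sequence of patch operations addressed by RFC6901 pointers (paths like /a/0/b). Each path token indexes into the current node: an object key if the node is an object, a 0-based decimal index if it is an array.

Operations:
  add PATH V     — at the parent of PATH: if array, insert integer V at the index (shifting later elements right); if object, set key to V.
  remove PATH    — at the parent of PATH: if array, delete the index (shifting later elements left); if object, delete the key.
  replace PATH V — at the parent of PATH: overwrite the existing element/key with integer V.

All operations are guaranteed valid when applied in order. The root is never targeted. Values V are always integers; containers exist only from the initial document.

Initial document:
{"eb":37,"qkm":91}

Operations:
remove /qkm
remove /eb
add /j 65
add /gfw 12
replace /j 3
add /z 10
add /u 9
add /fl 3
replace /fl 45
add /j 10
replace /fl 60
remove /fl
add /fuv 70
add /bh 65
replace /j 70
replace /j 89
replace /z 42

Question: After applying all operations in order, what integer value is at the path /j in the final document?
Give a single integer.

After op 1 (remove /qkm): {"eb":37}
After op 2 (remove /eb): {}
After op 3 (add /j 65): {"j":65}
After op 4 (add /gfw 12): {"gfw":12,"j":65}
After op 5 (replace /j 3): {"gfw":12,"j":3}
After op 6 (add /z 10): {"gfw":12,"j":3,"z":10}
After op 7 (add /u 9): {"gfw":12,"j":3,"u":9,"z":10}
After op 8 (add /fl 3): {"fl":3,"gfw":12,"j":3,"u":9,"z":10}
After op 9 (replace /fl 45): {"fl":45,"gfw":12,"j":3,"u":9,"z":10}
After op 10 (add /j 10): {"fl":45,"gfw":12,"j":10,"u":9,"z":10}
After op 11 (replace /fl 60): {"fl":60,"gfw":12,"j":10,"u":9,"z":10}
After op 12 (remove /fl): {"gfw":12,"j":10,"u":9,"z":10}
After op 13 (add /fuv 70): {"fuv":70,"gfw":12,"j":10,"u":9,"z":10}
After op 14 (add /bh 65): {"bh":65,"fuv":70,"gfw":12,"j":10,"u":9,"z":10}
After op 15 (replace /j 70): {"bh":65,"fuv":70,"gfw":12,"j":70,"u":9,"z":10}
After op 16 (replace /j 89): {"bh":65,"fuv":70,"gfw":12,"j":89,"u":9,"z":10}
After op 17 (replace /z 42): {"bh":65,"fuv":70,"gfw":12,"j":89,"u":9,"z":42}
Value at /j: 89

Answer: 89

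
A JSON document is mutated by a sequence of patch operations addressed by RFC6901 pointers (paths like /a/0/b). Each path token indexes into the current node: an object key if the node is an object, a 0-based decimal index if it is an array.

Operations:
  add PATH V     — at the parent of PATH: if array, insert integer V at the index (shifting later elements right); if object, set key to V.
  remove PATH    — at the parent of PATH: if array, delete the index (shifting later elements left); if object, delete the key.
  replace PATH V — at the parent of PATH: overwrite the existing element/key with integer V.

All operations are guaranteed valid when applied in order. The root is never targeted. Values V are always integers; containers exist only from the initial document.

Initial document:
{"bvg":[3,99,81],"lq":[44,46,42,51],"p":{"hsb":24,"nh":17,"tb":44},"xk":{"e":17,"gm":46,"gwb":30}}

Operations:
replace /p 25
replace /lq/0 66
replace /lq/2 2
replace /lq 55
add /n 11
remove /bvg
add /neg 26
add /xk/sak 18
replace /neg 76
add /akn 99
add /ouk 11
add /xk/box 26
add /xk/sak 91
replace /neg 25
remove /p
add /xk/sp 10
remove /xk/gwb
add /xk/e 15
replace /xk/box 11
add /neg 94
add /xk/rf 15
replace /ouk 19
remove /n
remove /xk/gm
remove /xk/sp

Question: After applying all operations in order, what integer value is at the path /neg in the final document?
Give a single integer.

After op 1 (replace /p 25): {"bvg":[3,99,81],"lq":[44,46,42,51],"p":25,"xk":{"e":17,"gm":46,"gwb":30}}
After op 2 (replace /lq/0 66): {"bvg":[3,99,81],"lq":[66,46,42,51],"p":25,"xk":{"e":17,"gm":46,"gwb":30}}
After op 3 (replace /lq/2 2): {"bvg":[3,99,81],"lq":[66,46,2,51],"p":25,"xk":{"e":17,"gm":46,"gwb":30}}
After op 4 (replace /lq 55): {"bvg":[3,99,81],"lq":55,"p":25,"xk":{"e":17,"gm":46,"gwb":30}}
After op 5 (add /n 11): {"bvg":[3,99,81],"lq":55,"n":11,"p":25,"xk":{"e":17,"gm":46,"gwb":30}}
After op 6 (remove /bvg): {"lq":55,"n":11,"p":25,"xk":{"e":17,"gm":46,"gwb":30}}
After op 7 (add /neg 26): {"lq":55,"n":11,"neg":26,"p":25,"xk":{"e":17,"gm":46,"gwb":30}}
After op 8 (add /xk/sak 18): {"lq":55,"n":11,"neg":26,"p":25,"xk":{"e":17,"gm":46,"gwb":30,"sak":18}}
After op 9 (replace /neg 76): {"lq":55,"n":11,"neg":76,"p":25,"xk":{"e":17,"gm":46,"gwb":30,"sak":18}}
After op 10 (add /akn 99): {"akn":99,"lq":55,"n":11,"neg":76,"p":25,"xk":{"e":17,"gm":46,"gwb":30,"sak":18}}
After op 11 (add /ouk 11): {"akn":99,"lq":55,"n":11,"neg":76,"ouk":11,"p":25,"xk":{"e":17,"gm":46,"gwb":30,"sak":18}}
After op 12 (add /xk/box 26): {"akn":99,"lq":55,"n":11,"neg":76,"ouk":11,"p":25,"xk":{"box":26,"e":17,"gm":46,"gwb":30,"sak":18}}
After op 13 (add /xk/sak 91): {"akn":99,"lq":55,"n":11,"neg":76,"ouk":11,"p":25,"xk":{"box":26,"e":17,"gm":46,"gwb":30,"sak":91}}
After op 14 (replace /neg 25): {"akn":99,"lq":55,"n":11,"neg":25,"ouk":11,"p":25,"xk":{"box":26,"e":17,"gm":46,"gwb":30,"sak":91}}
After op 15 (remove /p): {"akn":99,"lq":55,"n":11,"neg":25,"ouk":11,"xk":{"box":26,"e":17,"gm":46,"gwb":30,"sak":91}}
After op 16 (add /xk/sp 10): {"akn":99,"lq":55,"n":11,"neg":25,"ouk":11,"xk":{"box":26,"e":17,"gm":46,"gwb":30,"sak":91,"sp":10}}
After op 17 (remove /xk/gwb): {"akn":99,"lq":55,"n":11,"neg":25,"ouk":11,"xk":{"box":26,"e":17,"gm":46,"sak":91,"sp":10}}
After op 18 (add /xk/e 15): {"akn":99,"lq":55,"n":11,"neg":25,"ouk":11,"xk":{"box":26,"e":15,"gm":46,"sak":91,"sp":10}}
After op 19 (replace /xk/box 11): {"akn":99,"lq":55,"n":11,"neg":25,"ouk":11,"xk":{"box":11,"e":15,"gm":46,"sak":91,"sp":10}}
After op 20 (add /neg 94): {"akn":99,"lq":55,"n":11,"neg":94,"ouk":11,"xk":{"box":11,"e":15,"gm":46,"sak":91,"sp":10}}
After op 21 (add /xk/rf 15): {"akn":99,"lq":55,"n":11,"neg":94,"ouk":11,"xk":{"box":11,"e":15,"gm":46,"rf":15,"sak":91,"sp":10}}
After op 22 (replace /ouk 19): {"akn":99,"lq":55,"n":11,"neg":94,"ouk":19,"xk":{"box":11,"e":15,"gm":46,"rf":15,"sak":91,"sp":10}}
After op 23 (remove /n): {"akn":99,"lq":55,"neg":94,"ouk":19,"xk":{"box":11,"e":15,"gm":46,"rf":15,"sak":91,"sp":10}}
After op 24 (remove /xk/gm): {"akn":99,"lq":55,"neg":94,"ouk":19,"xk":{"box":11,"e":15,"rf":15,"sak":91,"sp":10}}
After op 25 (remove /xk/sp): {"akn":99,"lq":55,"neg":94,"ouk":19,"xk":{"box":11,"e":15,"rf":15,"sak":91}}
Value at /neg: 94

Answer: 94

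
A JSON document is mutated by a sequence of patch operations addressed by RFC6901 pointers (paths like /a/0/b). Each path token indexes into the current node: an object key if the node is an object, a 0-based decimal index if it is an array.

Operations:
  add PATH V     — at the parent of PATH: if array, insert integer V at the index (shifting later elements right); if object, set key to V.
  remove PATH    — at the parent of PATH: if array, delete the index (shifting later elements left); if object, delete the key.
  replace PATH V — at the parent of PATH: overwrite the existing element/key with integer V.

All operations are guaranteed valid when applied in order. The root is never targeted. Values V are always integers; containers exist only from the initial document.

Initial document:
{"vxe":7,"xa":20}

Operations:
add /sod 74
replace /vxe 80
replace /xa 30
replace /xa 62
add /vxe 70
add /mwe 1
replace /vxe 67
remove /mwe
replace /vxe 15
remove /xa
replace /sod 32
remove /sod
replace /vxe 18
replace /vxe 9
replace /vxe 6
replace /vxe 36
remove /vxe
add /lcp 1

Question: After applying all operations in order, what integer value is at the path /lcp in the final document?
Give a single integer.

After op 1 (add /sod 74): {"sod":74,"vxe":7,"xa":20}
After op 2 (replace /vxe 80): {"sod":74,"vxe":80,"xa":20}
After op 3 (replace /xa 30): {"sod":74,"vxe":80,"xa":30}
After op 4 (replace /xa 62): {"sod":74,"vxe":80,"xa":62}
After op 5 (add /vxe 70): {"sod":74,"vxe":70,"xa":62}
After op 6 (add /mwe 1): {"mwe":1,"sod":74,"vxe":70,"xa":62}
After op 7 (replace /vxe 67): {"mwe":1,"sod":74,"vxe":67,"xa":62}
After op 8 (remove /mwe): {"sod":74,"vxe":67,"xa":62}
After op 9 (replace /vxe 15): {"sod":74,"vxe":15,"xa":62}
After op 10 (remove /xa): {"sod":74,"vxe":15}
After op 11 (replace /sod 32): {"sod":32,"vxe":15}
After op 12 (remove /sod): {"vxe":15}
After op 13 (replace /vxe 18): {"vxe":18}
After op 14 (replace /vxe 9): {"vxe":9}
After op 15 (replace /vxe 6): {"vxe":6}
After op 16 (replace /vxe 36): {"vxe":36}
After op 17 (remove /vxe): {}
After op 18 (add /lcp 1): {"lcp":1}
Value at /lcp: 1

Answer: 1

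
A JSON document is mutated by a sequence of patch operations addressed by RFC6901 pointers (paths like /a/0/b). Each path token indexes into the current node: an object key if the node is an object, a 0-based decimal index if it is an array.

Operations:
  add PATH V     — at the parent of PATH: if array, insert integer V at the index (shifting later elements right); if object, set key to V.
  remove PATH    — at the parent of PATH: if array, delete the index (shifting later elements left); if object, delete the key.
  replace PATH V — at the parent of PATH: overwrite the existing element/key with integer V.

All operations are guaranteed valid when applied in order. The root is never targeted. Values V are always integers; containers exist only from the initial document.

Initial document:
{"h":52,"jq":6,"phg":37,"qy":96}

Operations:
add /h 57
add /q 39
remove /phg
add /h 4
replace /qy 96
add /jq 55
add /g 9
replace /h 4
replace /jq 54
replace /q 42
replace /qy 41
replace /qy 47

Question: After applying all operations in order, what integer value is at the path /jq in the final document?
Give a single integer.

Answer: 54

Derivation:
After op 1 (add /h 57): {"h":57,"jq":6,"phg":37,"qy":96}
After op 2 (add /q 39): {"h":57,"jq":6,"phg":37,"q":39,"qy":96}
After op 3 (remove /phg): {"h":57,"jq":6,"q":39,"qy":96}
After op 4 (add /h 4): {"h":4,"jq":6,"q":39,"qy":96}
After op 5 (replace /qy 96): {"h":4,"jq":6,"q":39,"qy":96}
After op 6 (add /jq 55): {"h":4,"jq":55,"q":39,"qy":96}
After op 7 (add /g 9): {"g":9,"h":4,"jq":55,"q":39,"qy":96}
After op 8 (replace /h 4): {"g":9,"h":4,"jq":55,"q":39,"qy":96}
After op 9 (replace /jq 54): {"g":9,"h":4,"jq":54,"q":39,"qy":96}
After op 10 (replace /q 42): {"g":9,"h":4,"jq":54,"q":42,"qy":96}
After op 11 (replace /qy 41): {"g":9,"h":4,"jq":54,"q":42,"qy":41}
After op 12 (replace /qy 47): {"g":9,"h":4,"jq":54,"q":42,"qy":47}
Value at /jq: 54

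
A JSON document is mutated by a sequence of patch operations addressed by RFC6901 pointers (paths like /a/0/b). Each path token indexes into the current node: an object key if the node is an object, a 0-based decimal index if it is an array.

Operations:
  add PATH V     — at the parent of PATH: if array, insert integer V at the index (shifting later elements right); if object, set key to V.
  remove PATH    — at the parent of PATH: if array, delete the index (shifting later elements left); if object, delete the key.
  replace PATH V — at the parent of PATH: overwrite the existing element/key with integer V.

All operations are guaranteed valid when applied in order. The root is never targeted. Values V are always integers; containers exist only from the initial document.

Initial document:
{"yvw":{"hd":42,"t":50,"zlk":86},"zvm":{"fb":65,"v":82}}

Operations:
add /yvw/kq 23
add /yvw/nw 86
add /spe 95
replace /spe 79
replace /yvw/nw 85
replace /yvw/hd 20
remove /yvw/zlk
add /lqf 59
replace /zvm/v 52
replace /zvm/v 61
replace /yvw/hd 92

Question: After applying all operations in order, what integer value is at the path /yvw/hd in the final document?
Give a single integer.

Answer: 92

Derivation:
After op 1 (add /yvw/kq 23): {"yvw":{"hd":42,"kq":23,"t":50,"zlk":86},"zvm":{"fb":65,"v":82}}
After op 2 (add /yvw/nw 86): {"yvw":{"hd":42,"kq":23,"nw":86,"t":50,"zlk":86},"zvm":{"fb":65,"v":82}}
After op 3 (add /spe 95): {"spe":95,"yvw":{"hd":42,"kq":23,"nw":86,"t":50,"zlk":86},"zvm":{"fb":65,"v":82}}
After op 4 (replace /spe 79): {"spe":79,"yvw":{"hd":42,"kq":23,"nw":86,"t":50,"zlk":86},"zvm":{"fb":65,"v":82}}
After op 5 (replace /yvw/nw 85): {"spe":79,"yvw":{"hd":42,"kq":23,"nw":85,"t":50,"zlk":86},"zvm":{"fb":65,"v":82}}
After op 6 (replace /yvw/hd 20): {"spe":79,"yvw":{"hd":20,"kq":23,"nw":85,"t":50,"zlk":86},"zvm":{"fb":65,"v":82}}
After op 7 (remove /yvw/zlk): {"spe":79,"yvw":{"hd":20,"kq":23,"nw":85,"t":50},"zvm":{"fb":65,"v":82}}
After op 8 (add /lqf 59): {"lqf":59,"spe":79,"yvw":{"hd":20,"kq":23,"nw":85,"t":50},"zvm":{"fb":65,"v":82}}
After op 9 (replace /zvm/v 52): {"lqf":59,"spe":79,"yvw":{"hd":20,"kq":23,"nw":85,"t":50},"zvm":{"fb":65,"v":52}}
After op 10 (replace /zvm/v 61): {"lqf":59,"spe":79,"yvw":{"hd":20,"kq":23,"nw":85,"t":50},"zvm":{"fb":65,"v":61}}
After op 11 (replace /yvw/hd 92): {"lqf":59,"spe":79,"yvw":{"hd":92,"kq":23,"nw":85,"t":50},"zvm":{"fb":65,"v":61}}
Value at /yvw/hd: 92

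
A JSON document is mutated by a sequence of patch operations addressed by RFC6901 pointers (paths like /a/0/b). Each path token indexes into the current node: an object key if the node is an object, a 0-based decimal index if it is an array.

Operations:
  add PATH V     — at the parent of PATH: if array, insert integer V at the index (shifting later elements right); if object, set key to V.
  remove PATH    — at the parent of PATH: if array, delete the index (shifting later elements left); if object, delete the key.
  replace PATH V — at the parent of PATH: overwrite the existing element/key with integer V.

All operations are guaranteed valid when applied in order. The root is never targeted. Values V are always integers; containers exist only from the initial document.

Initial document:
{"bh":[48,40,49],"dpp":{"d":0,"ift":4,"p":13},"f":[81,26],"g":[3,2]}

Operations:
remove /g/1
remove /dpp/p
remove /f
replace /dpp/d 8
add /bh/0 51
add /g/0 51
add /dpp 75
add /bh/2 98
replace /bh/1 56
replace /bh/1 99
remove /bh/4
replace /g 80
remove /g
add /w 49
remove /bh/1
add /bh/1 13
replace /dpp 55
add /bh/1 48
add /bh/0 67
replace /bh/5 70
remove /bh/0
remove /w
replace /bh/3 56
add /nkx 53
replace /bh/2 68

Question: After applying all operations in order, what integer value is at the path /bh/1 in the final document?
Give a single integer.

After op 1 (remove /g/1): {"bh":[48,40,49],"dpp":{"d":0,"ift":4,"p":13},"f":[81,26],"g":[3]}
After op 2 (remove /dpp/p): {"bh":[48,40,49],"dpp":{"d":0,"ift":4},"f":[81,26],"g":[3]}
After op 3 (remove /f): {"bh":[48,40,49],"dpp":{"d":0,"ift":4},"g":[3]}
After op 4 (replace /dpp/d 8): {"bh":[48,40,49],"dpp":{"d":8,"ift":4},"g":[3]}
After op 5 (add /bh/0 51): {"bh":[51,48,40,49],"dpp":{"d":8,"ift":4},"g":[3]}
After op 6 (add /g/0 51): {"bh":[51,48,40,49],"dpp":{"d":8,"ift":4},"g":[51,3]}
After op 7 (add /dpp 75): {"bh":[51,48,40,49],"dpp":75,"g":[51,3]}
After op 8 (add /bh/2 98): {"bh":[51,48,98,40,49],"dpp":75,"g":[51,3]}
After op 9 (replace /bh/1 56): {"bh":[51,56,98,40,49],"dpp":75,"g":[51,3]}
After op 10 (replace /bh/1 99): {"bh":[51,99,98,40,49],"dpp":75,"g":[51,3]}
After op 11 (remove /bh/4): {"bh":[51,99,98,40],"dpp":75,"g":[51,3]}
After op 12 (replace /g 80): {"bh":[51,99,98,40],"dpp":75,"g":80}
After op 13 (remove /g): {"bh":[51,99,98,40],"dpp":75}
After op 14 (add /w 49): {"bh":[51,99,98,40],"dpp":75,"w":49}
After op 15 (remove /bh/1): {"bh":[51,98,40],"dpp":75,"w":49}
After op 16 (add /bh/1 13): {"bh":[51,13,98,40],"dpp":75,"w":49}
After op 17 (replace /dpp 55): {"bh":[51,13,98,40],"dpp":55,"w":49}
After op 18 (add /bh/1 48): {"bh":[51,48,13,98,40],"dpp":55,"w":49}
After op 19 (add /bh/0 67): {"bh":[67,51,48,13,98,40],"dpp":55,"w":49}
After op 20 (replace /bh/5 70): {"bh":[67,51,48,13,98,70],"dpp":55,"w":49}
After op 21 (remove /bh/0): {"bh":[51,48,13,98,70],"dpp":55,"w":49}
After op 22 (remove /w): {"bh":[51,48,13,98,70],"dpp":55}
After op 23 (replace /bh/3 56): {"bh":[51,48,13,56,70],"dpp":55}
After op 24 (add /nkx 53): {"bh":[51,48,13,56,70],"dpp":55,"nkx":53}
After op 25 (replace /bh/2 68): {"bh":[51,48,68,56,70],"dpp":55,"nkx":53}
Value at /bh/1: 48

Answer: 48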